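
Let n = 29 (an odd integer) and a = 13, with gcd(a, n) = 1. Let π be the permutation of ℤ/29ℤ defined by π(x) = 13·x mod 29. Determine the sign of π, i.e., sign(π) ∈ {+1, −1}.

+1

Orbit of 6 under x↦13x: [6, 20, 28, 16, 5, 7, 4]… (length divides ord_29(13)).
Decompose π into cycles: lengths [14, 14, 1] (3 cycles, including the fixed point 0).
sign(π) = (−1)^{n − #cycles} = (−1)^{29−3} = (−1)^26 = +1.
The Jacobi symbol (13|29) = +1 (Zolotarev) agrees.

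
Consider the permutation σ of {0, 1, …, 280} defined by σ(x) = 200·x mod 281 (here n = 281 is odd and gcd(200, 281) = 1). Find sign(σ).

+1

Trace 249: π^k(249) = [249, 63, 236, 273, 86, 59, 279] for k=0..6.
The orbit structure of x ↦ 200x mod 281: 9 orbits of sizes [35, 35, 35, 35, 35, 35, 35, 35, 1].
sign(π) = (−1)^{n − #cycles} = (−1)^{281−9} = (−1)^272 = +1.
(200|281)_J = +1 (Zolotarev's lemma cross-check).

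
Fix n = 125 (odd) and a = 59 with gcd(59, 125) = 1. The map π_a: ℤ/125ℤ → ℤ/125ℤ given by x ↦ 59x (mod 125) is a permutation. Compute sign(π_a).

+1

Start at x=79: 79 → 36 → 124 → 66 → 19 → 121 → 14 → … (one orbit).
Decompose π into cycles: lengths [50, 50, 10, 10, 2, 2, 1] (7 cycles, including the fixed point 0).
With 7 cycles on 125 points, sign = (−1)^{125−7} = +1.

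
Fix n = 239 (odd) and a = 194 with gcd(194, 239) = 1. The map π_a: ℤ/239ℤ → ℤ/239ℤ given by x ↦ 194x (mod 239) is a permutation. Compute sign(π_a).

-1

Start at x=30: 30 → 84 → 44 → 171 → 192 → 203 → 186 → … (one orbit).
2 cycles of lengths [238, 1].
n − c = 239 − 2 = 237; sign = (−1)^237 = -1.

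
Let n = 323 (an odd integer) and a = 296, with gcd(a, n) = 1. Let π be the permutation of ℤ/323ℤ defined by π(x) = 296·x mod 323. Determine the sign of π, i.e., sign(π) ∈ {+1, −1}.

Start at x=197: 197 → 172 → 201 → 64 → 210 → 144 → 311 → … (one orbit).
14 cycles of lengths [48, 48, 48, 48, 48, 48, 16, 3, 3, 3, 3, 3, 3, 1].
sign(π) = (−1)^{n − #cycles} = (−1)^{323−14} = (−1)^309 = -1.
Via Zolotarev, sign(π_{296}) = (296|323) = -1.

-1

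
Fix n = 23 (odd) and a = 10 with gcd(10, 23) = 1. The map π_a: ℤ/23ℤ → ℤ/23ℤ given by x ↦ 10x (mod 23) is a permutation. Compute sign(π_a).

-1

Start at x=8: 8 → 11 → 18 → 19 → 6 → 14 → 2 → … (one orbit).
The orbit structure of x ↦ 10x mod 23: 2 orbits of sizes [22, 1].
2 cycles on 23: each ℓ→(−1)^(ℓ−1), product (−1)^21 = -1.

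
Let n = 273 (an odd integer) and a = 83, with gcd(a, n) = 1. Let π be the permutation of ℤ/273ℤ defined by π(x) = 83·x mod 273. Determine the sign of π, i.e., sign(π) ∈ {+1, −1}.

-1

Trace 64: π^k(64) = [64, 125, 1, 83] for k=0..3.
Cycle type of π: 4×63 + 2×10 + 1; total 74 cycles.
n − c = 273 − 74 = 199; sign = (−1)^199 = -1.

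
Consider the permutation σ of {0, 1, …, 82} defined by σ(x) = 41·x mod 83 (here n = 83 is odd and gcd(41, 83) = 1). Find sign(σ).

Start at x=44: 44 → 61 → 11 → 36 → 65 → 9 → 37 → … (one orbit).
Decompose π into cycles: lengths [41, 41, 1] (3 cycles, including the fixed point 0).
3 cycles on 83: each ℓ→(−1)^(ℓ−1), product (−1)^80 = +1.

+1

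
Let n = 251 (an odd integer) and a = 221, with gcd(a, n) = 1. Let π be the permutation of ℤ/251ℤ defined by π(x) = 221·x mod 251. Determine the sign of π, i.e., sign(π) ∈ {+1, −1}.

+1

Start at x=142: 142 → 7 → 41 → 25 → 3 → 161 → 190 → … (one orbit).
Cycle lengths of π_221 on ℤ/251ℤ: [125, 125, 1]; 3 cycles in total.
With 3 cycles on 251 points, sign = (−1)^{251−3} = +1.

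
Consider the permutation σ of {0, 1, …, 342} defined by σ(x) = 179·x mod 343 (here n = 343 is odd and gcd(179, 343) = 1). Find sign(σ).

+1

Start at x=295: 295 → 326 → 44 → 330 → 74 → 212 → 218 → … (one orbit).
π_179 has 7 disjoint cycles with lengths [147, 147, 21, 21, 3, 3, 1] on {0,…,342}.
With 7 cycles on 343 points, sign = (−1)^{343−7} = +1.
Zolotarev: (179|343) = +1, matching the cycle-count sign.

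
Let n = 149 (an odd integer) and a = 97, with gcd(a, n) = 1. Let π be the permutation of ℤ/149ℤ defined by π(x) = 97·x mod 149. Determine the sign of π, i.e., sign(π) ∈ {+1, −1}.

Orbit of 51 under x↦97x: [51, 30, 79, 64, 99, 67, 92]… (length divides ord_149(97)).
2 cycles of lengths [148, 1].
2 cycles on 149: each ℓ→(−1)^(ℓ−1), product (−1)^147 = -1.

-1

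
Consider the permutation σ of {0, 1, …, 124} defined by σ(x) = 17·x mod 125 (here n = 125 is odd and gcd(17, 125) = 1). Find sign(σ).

-1

Orbit of 92 under x↦17x: [92, 64, 88, 121, 57, 94, 98]… (length divides ord_125(17)).
Decompose π into cycles: lengths [100, 20, 4, 1] (4 cycles, including the fixed point 0).
Σ(ℓ_i−1) = 125−4 = 121; sign = (−1)^121 = -1.
(17|125)_J = -1 (Zolotarev's lemma cross-check).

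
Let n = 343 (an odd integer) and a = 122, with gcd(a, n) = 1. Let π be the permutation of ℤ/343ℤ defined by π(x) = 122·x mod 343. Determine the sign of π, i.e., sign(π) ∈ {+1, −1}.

Trace 305: π^k(305) = [305, 166, 15, 115, 310, 90, 4] for k=0..6.
Decompose π into cycles: lengths [294, 42, 6, 1] (4 cycles, including the fixed point 0).
343 − 4 = 339 transpositions; sign(π) = (−1)^339 = -1.
(122|343)_J = -1 (Zolotarev's lemma cross-check).

-1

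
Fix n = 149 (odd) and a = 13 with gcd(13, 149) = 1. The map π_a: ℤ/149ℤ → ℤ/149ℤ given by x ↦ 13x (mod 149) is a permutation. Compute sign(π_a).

-1

Orbit of 90 under x↦13x: [90, 127, 12, 7, 91, 140, 32]… (length divides ord_149(13)).
Cycle type of π: 148 + 1; total 2 cycles.
149 − 2 = 147 transpositions; sign(π) = (−1)^147 = -1.
Zolotarev: (13|149) = -1, matching the cycle-count sign.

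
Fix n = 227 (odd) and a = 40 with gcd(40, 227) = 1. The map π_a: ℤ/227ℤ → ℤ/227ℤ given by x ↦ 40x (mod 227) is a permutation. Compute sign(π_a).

+1

Start at x=76: 76 → 89 → 155 → 71 → 116 → 100 → 141 → … (one orbit).
3 cycles of lengths [113, 113, 1].
sign(π) = (−1)^{n − #cycles} = (−1)^{227−3} = (−1)^224 = +1.
(40|227)_J = +1 (Zolotarev's lemma cross-check).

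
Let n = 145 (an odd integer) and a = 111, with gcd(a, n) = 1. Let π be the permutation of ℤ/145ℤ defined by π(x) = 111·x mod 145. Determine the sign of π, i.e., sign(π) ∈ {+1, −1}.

+1

Start at x=36: 36 → 81 → 1 → 111 → 141 → 136 → 16 → 36 (one orbit).
Cycle type of π: 7×20 + 1×5; total 25 cycles.
25 cycles on 145: each ℓ→(−1)^(ℓ−1), product (−1)^120 = +1.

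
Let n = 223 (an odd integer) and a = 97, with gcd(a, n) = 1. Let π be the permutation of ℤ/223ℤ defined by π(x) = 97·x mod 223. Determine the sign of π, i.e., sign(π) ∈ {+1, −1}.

-1

Trace 88: π^k(88) = [88, 62, 216, 213, 145, 16, 214] for k=0..6.
2 cycles of lengths [222, 1].
Σ(ℓ_i−1) = 223−2 = 221; sign = (−1)^221 = -1.
Zolotarev: (97|223) = -1, matching the cycle-count sign.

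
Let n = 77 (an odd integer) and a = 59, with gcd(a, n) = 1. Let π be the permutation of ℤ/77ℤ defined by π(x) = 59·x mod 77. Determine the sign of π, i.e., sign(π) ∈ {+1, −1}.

Start at x=36: 36 → 45 → 37 → 27 → 53 → 47 → 1 → … (one orbit).
π_59 has 6 disjoint cycles with lengths [30, 30, 6, 5, 5, 1] on {0,…,76}.
77 − 6 = 71 transpositions; sign(π) = (−1)^71 = -1.
The Jacobi symbol (59|77) = -1 (Zolotarev) agrees.

-1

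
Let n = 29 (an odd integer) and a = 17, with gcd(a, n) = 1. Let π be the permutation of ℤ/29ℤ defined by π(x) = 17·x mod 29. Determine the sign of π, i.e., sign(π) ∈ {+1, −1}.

Orbit of 12 under x↦17x: [12, 1, 17, 28]… (length divides ord_29(17)).
Decompose π into cycles: lengths [4, 4, 4, 4, 4, 4, 4, 1] (8 cycles, including the fixed point 0).
Σ(ℓ_i−1) = 29−8 = 21; sign = (−1)^21 = -1.

-1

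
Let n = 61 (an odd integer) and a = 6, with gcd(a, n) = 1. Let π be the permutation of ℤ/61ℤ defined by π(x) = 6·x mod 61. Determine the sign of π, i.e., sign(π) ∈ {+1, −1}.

-1

Orbit of 40 under x↦6x: [40, 57, 37, 39, 51, 1, 6]… (length divides ord_61(6)).
2 cycles of lengths [60, 1].
n − c = 61 − 2 = 59; sign = (−1)^59 = -1.
The Jacobi symbol (6|61) = -1 (Zolotarev) agrees.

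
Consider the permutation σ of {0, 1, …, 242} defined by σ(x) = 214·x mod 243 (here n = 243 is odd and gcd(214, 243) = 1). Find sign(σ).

+1

Trace 70: π^k(70) = [70, 157, 64, 88, 121, 136, 187] for k=0..6.
Cycle type of π: 81×2 + 27×2 + 9×2 + 3×2 + 1×3; total 11 cycles.
n − c = 243 − 11 = 232; sign = (−1)^232 = +1.
Zolotarev: (214|243) = +1, matching the cycle-count sign.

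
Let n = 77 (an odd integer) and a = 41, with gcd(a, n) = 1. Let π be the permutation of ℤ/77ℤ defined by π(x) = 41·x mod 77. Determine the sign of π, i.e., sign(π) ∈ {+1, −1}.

+1

Orbit of 76 under x↦41x: [76, 36, 13, 71, 62, 1, 41]… (length divides ord_77(41)).
Cycle lengths of π_41 on ℤ/77ℤ: [10, 10, 10, 10, 10, 10, 10, 2, 2, 2, 1]; 11 cycles in total.
sign(π) = (−1)^{n − #cycles} = (−1)^{77−11} = (−1)^66 = +1.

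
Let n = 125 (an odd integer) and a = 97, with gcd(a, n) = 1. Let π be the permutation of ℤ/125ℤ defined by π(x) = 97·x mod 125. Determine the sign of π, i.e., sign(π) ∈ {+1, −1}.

-1

Trace 51: π^k(51) = [51, 72, 109, 73, 81, 107, 4] for k=0..6.
Cycle lengths of π_97 on ℤ/125ℤ: [100, 20, 4, 1]; 4 cycles in total.
125 − 4 = 121 transpositions; sign(π) = (−1)^121 = -1.
Check: (97/125) = -1 by Zolotarev.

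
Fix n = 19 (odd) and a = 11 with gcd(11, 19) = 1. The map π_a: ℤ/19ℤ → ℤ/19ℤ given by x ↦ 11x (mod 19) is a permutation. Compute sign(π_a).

+1

Trace 1: π^k(1) = [1, 11, 7] for k=0..2.
The orbit structure of x ↦ 11x mod 19: 7 orbits of sizes [3, 3, 3, 3, 3, 3, 1].
With 7 cycles on 19 points, sign = (−1)^{19−7} = +1.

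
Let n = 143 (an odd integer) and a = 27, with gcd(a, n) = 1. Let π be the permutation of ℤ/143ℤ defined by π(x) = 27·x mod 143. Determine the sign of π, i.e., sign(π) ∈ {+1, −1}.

+1

Start at x=53: 53 → 1 → 27 → 14 → 92 → 53 (one orbit).
The orbit structure of x ↦ 27x mod 143: 39 orbits of sizes [5, 5, 5, 5, 5, 5, 5, 5, 5, 5, 5, 5, 5, 5, 5, 5, 5, 5, 5, 5, 5, 5, 5, 5, 5, 5, 1, 1, 1, 1, 1, 1, 1, 1, 1, 1, 1, 1, 1].
39 cycles on 143: each ℓ→(−1)^(ℓ−1), product (−1)^104 = +1.
Zolotarev: (27|143) = +1, matching the cycle-count sign.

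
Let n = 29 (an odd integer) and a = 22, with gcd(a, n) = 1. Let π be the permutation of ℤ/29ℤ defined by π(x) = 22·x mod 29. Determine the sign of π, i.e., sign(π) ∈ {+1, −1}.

Orbit of 23 under x↦22x: [23, 13, 25, 28, 7, 9, 24]… (length divides ord_29(22)).
Decompose π into cycles: lengths [14, 14, 1] (3 cycles, including the fixed point 0).
29 − 3 = 26 transpositions; sign(π) = (−1)^26 = +1.
Via Zolotarev, sign(π_{22}) = (22|29) = +1.

+1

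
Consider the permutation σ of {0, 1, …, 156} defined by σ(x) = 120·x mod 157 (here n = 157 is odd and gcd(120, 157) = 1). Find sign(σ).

+1

Start at x=86: 86 → 115 → 141 → 121 → 76 → 14 → 110 → … (one orbit).
3 cycles of lengths [78, 78, 1].
sign(π) = (−1)^{n − #cycles} = (−1)^{157−3} = (−1)^154 = +1.
Check: (120/157) = +1 by Zolotarev.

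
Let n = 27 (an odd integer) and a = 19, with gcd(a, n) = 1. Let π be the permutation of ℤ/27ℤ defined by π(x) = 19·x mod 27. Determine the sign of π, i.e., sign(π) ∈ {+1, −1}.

+1

Start at x=19: 19 → 10 → 1 → 19 (one orbit).
π_19 has 15 disjoint cycles with lengths [3, 3, 3, 3, 3, 3, 1, 1, 1, 1, 1, 1, 1, 1, 1] on {0,…,26}.
15 cycles on 27: each ℓ→(−1)^(ℓ−1), product (−1)^12 = +1.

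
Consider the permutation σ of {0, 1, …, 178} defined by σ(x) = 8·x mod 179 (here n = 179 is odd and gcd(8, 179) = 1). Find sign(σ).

-1

Orbit of 135 under x↦8x: [135, 6, 48, 26, 29, 53, 66]… (length divides ord_179(8)).
Cycle type of π: 178 + 1; total 2 cycles.
179 − 2 = 177 transpositions; sign(π) = (−1)^177 = -1.
Via Zolotarev, sign(π_{8}) = (8|179) = -1.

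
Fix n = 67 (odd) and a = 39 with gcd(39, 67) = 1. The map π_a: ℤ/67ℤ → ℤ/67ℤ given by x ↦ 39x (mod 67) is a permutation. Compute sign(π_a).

+1

Start at x=37: 37 → 36 → 64 → 17 → 60 → 62 → 6 → … (one orbit).
π_39 has 3 disjoint cycles with lengths [33, 33, 1] on {0,…,66}.
sign(π) = (−1)^{n − #cycles} = (−1)^{67−3} = (−1)^64 = +1.
Zolotarev: (39|67) = +1, matching the cycle-count sign.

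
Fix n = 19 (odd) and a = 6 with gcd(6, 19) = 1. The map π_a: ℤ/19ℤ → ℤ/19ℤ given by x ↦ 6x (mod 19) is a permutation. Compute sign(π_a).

+1

Trace 16: π^k(16) = [16, 1, 6, 17, 7, 4, 5] for k=0..6.
Decompose π into cycles: lengths [9, 9, 1] (3 cycles, including the fixed point 0).
sign(π) = (−1)^{n − #cycles} = (−1)^{19−3} = (−1)^16 = +1.
(6|19)_J = +1 (Zolotarev's lemma cross-check).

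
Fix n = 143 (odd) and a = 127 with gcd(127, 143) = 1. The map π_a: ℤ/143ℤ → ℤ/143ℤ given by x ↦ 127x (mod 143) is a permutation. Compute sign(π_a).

Orbit of 42 under x↦127x: [42, 43, 27, 140, 48, 90, 133]… (length divides ord_143(127)).
Cycle type of π: 30×4 + 10 + 6×2 + 1; total 8 cycles.
With 8 cycles on 143 points, sign = (−1)^{143−8} = -1.

-1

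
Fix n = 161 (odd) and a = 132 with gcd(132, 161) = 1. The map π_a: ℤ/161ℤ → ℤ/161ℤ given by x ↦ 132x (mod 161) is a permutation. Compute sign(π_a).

+1

Orbit of 111 under x↦132x: [111, 1, 132, 36, 83, 8, 90]… (length divides ord_161(132)).
Decompose π into cycles: lengths [22, 22, 22, 22, 22, 22, 22, 2, 2, 2, 1] (11 cycles, including the fixed point 0).
sign(π) = (−1)^{n − #cycles} = (−1)^{161−11} = (−1)^150 = +1.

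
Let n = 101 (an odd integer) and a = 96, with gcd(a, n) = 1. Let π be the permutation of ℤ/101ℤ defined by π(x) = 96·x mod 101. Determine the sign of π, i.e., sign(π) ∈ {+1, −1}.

+1

Orbit of 68 under x↦96x: [68, 64, 84, 85, 80, 4, 81]… (length divides ord_101(96)).
Decompose π into cycles: lengths [50, 50, 1] (3 cycles, including the fixed point 0).
3 cycles on 101: each ℓ→(−1)^(ℓ−1), product (−1)^98 = +1.
(96|101)_J = +1 (Zolotarev's lemma cross-check).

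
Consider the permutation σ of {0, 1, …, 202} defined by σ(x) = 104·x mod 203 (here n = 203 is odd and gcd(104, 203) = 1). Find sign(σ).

+1

Start at x=104: 104 → 57 → 41 → 1 → 104 (one orbit).
53 cycles of lengths [4, 4, 4, 4, 4, 4, 4, 4, 4, 4, 4, 4, 4, 4, 4, 4, 4, 4, 4, 4, 4, 4, 4, 4, 4, 4, 4, 4, 4, 4, 4, 4, 4, 4, 4, 4, 4, 4, 4, 4, 4, 4, 4, 4, 4, 4, 4, 4, 4, 2, 2, 2, 1].
Σ(ℓ_i−1) = 203−53 = 150; sign = (−1)^150 = +1.
Check: (104/203) = +1 by Zolotarev.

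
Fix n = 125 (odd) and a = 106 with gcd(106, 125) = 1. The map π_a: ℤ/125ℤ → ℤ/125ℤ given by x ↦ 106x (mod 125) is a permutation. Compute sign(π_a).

+1

Start at x=11: 11 → 41 → 96 → 51 → 31 → 36 → 66 → … (one orbit).
π_106 has 13 disjoint cycles with lengths [25, 25, 25, 25, 5, 5, 5, 5, 1, 1, 1, 1, 1] on {0,…,124}.
With 13 cycles on 125 points, sign = (−1)^{125−13} = +1.
(106|125)_J = +1 (Zolotarev's lemma cross-check).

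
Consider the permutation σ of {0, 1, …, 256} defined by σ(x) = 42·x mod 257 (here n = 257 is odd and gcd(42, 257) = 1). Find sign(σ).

Trace 121: π^k(121) = [121, 199, 134, 231, 193, 139, 184] for k=0..6.
π_42 has 3 disjoint cycles with lengths [128, 128, 1] on {0,…,256}.
Σ(ℓ_i−1) = 257−3 = 254; sign = (−1)^254 = +1.

+1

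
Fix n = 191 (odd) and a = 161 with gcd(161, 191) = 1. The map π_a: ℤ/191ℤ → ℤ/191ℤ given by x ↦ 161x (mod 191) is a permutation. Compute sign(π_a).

Start at x=153: 153 → 185 → 180 → 139 → 32 → 186 → 150 → … (one orbit).
Cycle type of π: 38×5 + 1; total 6 cycles.
With 6 cycles on 191 points, sign = (−1)^{191−6} = -1.
Check: (161/191) = -1 by Zolotarev.

-1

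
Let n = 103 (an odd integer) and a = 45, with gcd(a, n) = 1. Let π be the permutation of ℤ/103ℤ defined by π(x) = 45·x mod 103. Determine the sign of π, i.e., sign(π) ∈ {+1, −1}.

-1

Trace 34: π^k(34) = [34, 88, 46, 10, 38, 62, 9] for k=0..6.
Decompose π into cycles: lengths [102, 1] (2 cycles, including the fixed point 0).
sign(π) = (−1)^{n − #cycles} = (−1)^{103−2} = (−1)^101 = -1.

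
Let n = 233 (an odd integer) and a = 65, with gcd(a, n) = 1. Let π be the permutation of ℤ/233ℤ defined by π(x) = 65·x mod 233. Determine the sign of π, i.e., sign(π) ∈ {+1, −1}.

Orbit of 232 under x↦65x: [232, 168, 202, 82, 204, 212, 33]… (length divides ord_233(65)).
Cycle type of π: 232 + 1; total 2 cycles.
n − c = 233 − 2 = 231; sign = (−1)^231 = -1.

-1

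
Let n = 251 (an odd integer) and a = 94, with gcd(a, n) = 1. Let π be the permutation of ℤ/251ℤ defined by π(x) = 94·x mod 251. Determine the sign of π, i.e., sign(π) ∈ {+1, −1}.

+1

Orbit of 69 under x↦94x: [69, 211, 5, 219, 4, 125, 204]… (length divides ord_251(94)).
Decompose π into cycles: lengths [25, 25, 25, 25, 25, 25, 25, 25, 25, 25, 1] (11 cycles, including the fixed point 0).
Σ(ℓ_i−1) = 251−11 = 240; sign = (−1)^240 = +1.
Check: (94/251) = +1 by Zolotarev.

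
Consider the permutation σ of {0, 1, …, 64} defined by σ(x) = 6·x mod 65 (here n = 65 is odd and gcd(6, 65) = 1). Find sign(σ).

Orbit of 56 under x↦6x: [56, 11, 1, 6, 36, 21, 61]… (length divides ord_65(6)).
Decompose π into cycles: lengths [12, 12, 12, 12, 12, 1, 1, 1, 1, 1] (10 cycles, including the fixed point 0).
sign(π) = (−1)^{n − #cycles} = (−1)^{65−10} = (−1)^55 = -1.
The Jacobi symbol (6|65) = -1 (Zolotarev) agrees.

-1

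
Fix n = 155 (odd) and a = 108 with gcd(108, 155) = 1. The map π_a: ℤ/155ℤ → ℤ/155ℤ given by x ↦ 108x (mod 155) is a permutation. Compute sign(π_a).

+1

Start at x=66: 66 → 153 → 94 → 77 → 101 → 58 → 64 → … (one orbit).
π_108 has 11 disjoint cycles with lengths [20, 20, 20, 20, 20, 20, 10, 10, 10, 4, 1] on {0,…,154}.
n − c = 155 − 11 = 144; sign = (−1)^144 = +1.
(108|155)_J = +1 (Zolotarev's lemma cross-check).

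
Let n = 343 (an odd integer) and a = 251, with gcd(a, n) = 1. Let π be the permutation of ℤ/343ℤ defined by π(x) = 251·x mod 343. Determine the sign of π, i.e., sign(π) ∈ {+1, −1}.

-1

Orbit of 328 under x↦251x: [328, 8, 293, 141, 62, 127, 321]… (length divides ord_343(251)).
Decompose π into cycles: lengths [98, 98, 98, 14, 14, 14, 2, 2, 2, 1] (10 cycles, including the fixed point 0).
With 10 cycles on 343 points, sign = (−1)^{343−10} = -1.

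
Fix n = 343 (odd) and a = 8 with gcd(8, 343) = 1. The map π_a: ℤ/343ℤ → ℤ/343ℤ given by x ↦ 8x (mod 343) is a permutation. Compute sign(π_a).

Trace 330: π^k(330) = [330, 239, 197, 204, 260, 22, 176] for k=0..6.
The orbit structure of x ↦ 8x mod 343: 19 orbits of sizes [49, 49, 49, 49, 49, 49, 7, 7, 7, 7, 7, 7, 1, 1, 1, 1, 1, 1, 1].
19 cycles on 343: each ℓ→(−1)^(ℓ−1), product (−1)^324 = +1.
Via Zolotarev, sign(π_{8}) = (8|343) = +1.

+1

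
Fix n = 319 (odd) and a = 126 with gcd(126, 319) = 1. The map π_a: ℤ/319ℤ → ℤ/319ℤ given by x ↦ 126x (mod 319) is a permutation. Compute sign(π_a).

-1

Orbit of 269 under x↦126x: [269, 80, 191, 141, 221, 93, 234]… (length divides ord_319(126)).
π_126 has 6 disjoint cycles with lengths [140, 140, 28, 5, 5, 1] on {0,…,318}.
With 6 cycles on 319 points, sign = (−1)^{319−6} = -1.
Check: (126/319) = -1 by Zolotarev.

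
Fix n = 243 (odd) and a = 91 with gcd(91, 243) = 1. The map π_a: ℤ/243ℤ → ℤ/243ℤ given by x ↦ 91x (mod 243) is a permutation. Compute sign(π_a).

Orbit of 73 under x↦91x: [73, 82, 172, 100, 109, 199, 127]… (length divides ord_243(91)).
π_91 has 27 disjoint cycles with lengths [27, 27, 27, 27, 27, 27, 9, 9, 9, 9, 9, 9, 3, 3, 3, 3, 3, 3, 1, 1, 1, 1, 1, 1, 1, 1, 1] on {0,…,242}.
n − c = 243 − 27 = 216; sign = (−1)^216 = +1.

+1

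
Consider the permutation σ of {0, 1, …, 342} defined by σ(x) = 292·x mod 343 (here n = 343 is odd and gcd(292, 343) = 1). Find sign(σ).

-1

Orbit of 209 under x↦292x: [209, 317, 297, 288, 61, 319, 195]… (length divides ord_343(292)).
The orbit structure of x ↦ 292x mod 343: 4 orbits of sizes [294, 42, 6, 1].
343 − 4 = 339 transpositions; sign(π) = (−1)^339 = -1.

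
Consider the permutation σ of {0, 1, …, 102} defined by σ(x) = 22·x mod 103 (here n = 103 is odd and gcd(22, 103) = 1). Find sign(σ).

Orbit of 9 under x↦22x: [9, 95, 30, 42, 100, 37, 93]… (length divides ord_103(22)).
Decompose π into cycles: lengths [34, 34, 34, 1] (4 cycles, including the fixed point 0).
sign(π) = (−1)^{n − #cycles} = (−1)^{103−4} = (−1)^99 = -1.

-1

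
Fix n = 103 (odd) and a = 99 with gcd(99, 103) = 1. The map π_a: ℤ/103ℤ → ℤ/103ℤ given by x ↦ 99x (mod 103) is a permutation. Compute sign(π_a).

Start at x=18: 18 → 31 → 82 → 84 → 76 → 5 → 83 → … (one orbit).
The orbit structure of x ↦ 99x mod 103: 2 orbits of sizes [102, 1].
With 2 cycles on 103 points, sign = (−1)^{103−2} = -1.

-1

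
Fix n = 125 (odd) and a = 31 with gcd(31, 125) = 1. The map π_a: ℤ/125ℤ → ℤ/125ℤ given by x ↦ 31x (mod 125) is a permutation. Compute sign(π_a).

Trace 6: π^k(6) = [6, 61, 16, 121, 1, 31, 86] for k=0..6.
Cycle lengths of π_31 on ℤ/125ℤ: [25, 25, 25, 25, 5, 5, 5, 5, 1, 1, 1, 1, 1]; 13 cycles in total.
Σ(ℓ_i−1) = 125−13 = 112; sign = (−1)^112 = +1.

+1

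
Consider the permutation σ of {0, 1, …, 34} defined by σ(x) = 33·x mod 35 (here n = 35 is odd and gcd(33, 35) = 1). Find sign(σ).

Start at x=9: 9 → 17 → 1 → 33 → 4 → 27 → 16 → … (one orbit).
Cycle type of π: 12×2 + 6 + 4 + 1; total 5 cycles.
n − c = 35 − 5 = 30; sign = (−1)^30 = +1.

+1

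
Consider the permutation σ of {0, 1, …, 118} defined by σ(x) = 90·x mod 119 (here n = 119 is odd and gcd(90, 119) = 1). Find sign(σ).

+1

Trace 62: π^k(62) = [62, 106, 20, 15, 41, 1, 90] for k=0..6.
Decompose π into cycles: lengths [16, 16, 16, 16, 16, 16, 16, 2, 2, 2, 1] (11 cycles, including the fixed point 0).
With 11 cycles on 119 points, sign = (−1)^{119−11} = +1.
Zolotarev: (90|119) = +1, matching the cycle-count sign.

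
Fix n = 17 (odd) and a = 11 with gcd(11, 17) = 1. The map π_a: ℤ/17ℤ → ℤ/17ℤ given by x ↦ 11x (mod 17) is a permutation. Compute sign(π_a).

-1

Start at x=6: 6 → 15 → 12 → 13 → 7 → 9 → 14 → … (one orbit).
π_11 has 2 disjoint cycles with lengths [16, 1] on {0,…,16}.
sign(π) = (−1)^{n − #cycles} = (−1)^{17−2} = (−1)^15 = -1.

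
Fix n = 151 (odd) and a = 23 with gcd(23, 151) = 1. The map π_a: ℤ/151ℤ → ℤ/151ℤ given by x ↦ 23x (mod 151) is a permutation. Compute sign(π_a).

-1

Trace 23: π^k(23) = [23, 76, 87, 38, 119, 19, 135] for k=0..6.
Cycle type of π: 30×5 + 1; total 6 cycles.
6 cycles on 151: each ℓ→(−1)^(ℓ−1), product (−1)^145 = -1.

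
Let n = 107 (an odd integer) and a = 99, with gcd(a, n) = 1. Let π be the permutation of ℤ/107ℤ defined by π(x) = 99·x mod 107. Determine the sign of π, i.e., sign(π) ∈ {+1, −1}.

+1

Trace 83: π^k(83) = [83, 85, 69, 90, 29, 89, 37] for k=0..6.
The orbit structure of x ↦ 99x mod 107: 3 orbits of sizes [53, 53, 1].
3 cycles on 107: each ℓ→(−1)^(ℓ−1), product (−1)^104 = +1.
Via Zolotarev, sign(π_{99}) = (99|107) = +1.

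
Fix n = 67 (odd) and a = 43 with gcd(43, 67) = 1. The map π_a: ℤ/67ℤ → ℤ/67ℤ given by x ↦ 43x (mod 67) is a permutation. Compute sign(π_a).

-1

Orbit of 62 under x↦43x: [62, 53, 1, 43, 40, 45, 59]… (length divides ord_67(43)).
Decompose π into cycles: lengths [22, 22, 22, 1] (4 cycles, including the fixed point 0).
With 4 cycles on 67 points, sign = (−1)^{67−4} = -1.
Check: (43/67) = -1 by Zolotarev.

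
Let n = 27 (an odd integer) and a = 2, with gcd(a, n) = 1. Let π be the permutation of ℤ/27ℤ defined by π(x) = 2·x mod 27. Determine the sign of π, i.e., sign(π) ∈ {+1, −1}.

-1

Orbit of 22 under x↦2x: [22, 17, 7, 14, 1, 2, 4]… (length divides ord_27(2)).
π_2 has 4 disjoint cycles with lengths [18, 6, 2, 1] on {0,…,26}.
Σ(ℓ_i−1) = 27−4 = 23; sign = (−1)^23 = -1.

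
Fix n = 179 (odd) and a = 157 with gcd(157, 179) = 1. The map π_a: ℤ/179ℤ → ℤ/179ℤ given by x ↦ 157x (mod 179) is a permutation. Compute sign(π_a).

-1

Start at x=170: 170 → 19 → 119 → 67 → 137 → 29 → 78 → … (one orbit).
The orbit structure of x ↦ 157x mod 179: 2 orbits of sizes [178, 1].
179 − 2 = 177 transpositions; sign(π) = (−1)^177 = -1.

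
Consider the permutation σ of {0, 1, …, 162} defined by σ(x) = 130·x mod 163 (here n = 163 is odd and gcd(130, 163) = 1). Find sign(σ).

Trace 13: π^k(13) = [13, 60, 139, 140, 107, 55, 141] for k=0..6.
Cycle lengths of π_130 on ℤ/163ℤ: [162, 1]; 2 cycles in total.
163 − 2 = 161 transpositions; sign(π) = (−1)^161 = -1.

-1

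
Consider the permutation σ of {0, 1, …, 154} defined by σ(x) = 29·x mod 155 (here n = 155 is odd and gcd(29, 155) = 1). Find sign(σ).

Start at x=101: 101 → 139 → 1 → 29 → 66 → 54 → 16 → … (one orbit).
Decompose π into cycles: lengths [10, 10, 10, 10, 10, 10, 10, 10, 10, 10, 10, 10, 10, 10, 10, 2, 2, 1] (18 cycles, including the fixed point 0).
18 cycles on 155: each ℓ→(−1)^(ℓ−1), product (−1)^137 = -1.

-1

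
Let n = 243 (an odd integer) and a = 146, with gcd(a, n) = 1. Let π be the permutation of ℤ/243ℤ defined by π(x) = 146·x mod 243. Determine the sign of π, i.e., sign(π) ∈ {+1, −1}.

-1

Orbit of 223 under x↦146x: [223, 239, 145, 29, 103, 215, 43]… (length divides ord_243(146)).
The orbit structure of x ↦ 146x mod 243: 6 orbits of sizes [162, 54, 18, 6, 2, 1].
With 6 cycles on 243 points, sign = (−1)^{243−6} = -1.
Check: (146/243) = -1 by Zolotarev.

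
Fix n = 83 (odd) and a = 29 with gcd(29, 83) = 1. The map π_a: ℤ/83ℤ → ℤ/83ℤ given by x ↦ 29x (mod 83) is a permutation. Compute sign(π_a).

+1

Orbit of 27 under x↦29x: [27, 36, 48, 64, 30, 40, 81]… (length divides ord_83(29)).
The orbit structure of x ↦ 29x mod 83: 3 orbits of sizes [41, 41, 1].
With 3 cycles on 83 points, sign = (−1)^{83−3} = +1.
The Jacobi symbol (29|83) = +1 (Zolotarev) agrees.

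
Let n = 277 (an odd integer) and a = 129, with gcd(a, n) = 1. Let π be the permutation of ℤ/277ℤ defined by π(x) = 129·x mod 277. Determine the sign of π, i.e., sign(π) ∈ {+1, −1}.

-1

Orbit of 30 under x↦129x: [30, 269, 76, 109, 211, 73, 276]… (length divides ord_277(129)).
π_129 has 4 disjoint cycles with lengths [92, 92, 92, 1] on {0,…,276}.
sign(π) = (−1)^{n − #cycles} = (−1)^{277−4} = (−1)^273 = -1.
Via Zolotarev, sign(π_{129}) = (129|277) = -1.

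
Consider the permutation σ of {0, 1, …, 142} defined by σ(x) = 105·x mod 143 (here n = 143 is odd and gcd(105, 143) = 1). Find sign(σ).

Orbit of 14 under x↦105x: [14, 40, 53, 131, 27, 118, 92]… (length divides ord_143(105)).
26 cycles of lengths [10, 10, 10, 10, 10, 10, 10, 10, 10, 10, 10, 10, 10, 1, 1, 1, 1, 1, 1, 1, 1, 1, 1, 1, 1, 1].
Σ(ℓ_i−1) = 143−26 = 117; sign = (−1)^117 = -1.
Check: (105/143) = -1 by Zolotarev.

-1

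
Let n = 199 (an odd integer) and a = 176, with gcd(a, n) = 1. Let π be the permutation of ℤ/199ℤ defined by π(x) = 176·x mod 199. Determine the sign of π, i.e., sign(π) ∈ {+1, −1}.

-1

Orbit of 50 under x↦176x: [50, 44, 182, 192, 161, 78, 196]… (length divides ord_199(176)).
π_176 has 2 disjoint cycles with lengths [198, 1] on {0,…,198}.
With 2 cycles on 199 points, sign = (−1)^{199−2} = -1.
The Jacobi symbol (176|199) = -1 (Zolotarev) agrees.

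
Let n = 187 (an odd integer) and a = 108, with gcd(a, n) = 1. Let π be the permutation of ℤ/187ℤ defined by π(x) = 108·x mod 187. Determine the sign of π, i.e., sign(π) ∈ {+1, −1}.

Trace 16: π^k(16) = [16, 45, 185, 158, 47, 27, 111] for k=0..6.
Cycle lengths of π_108 on ℤ/187ℤ: [80, 80, 16, 5, 5, 1]; 6 cycles in total.
With 6 cycles on 187 points, sign = (−1)^{187−6} = -1.
Check: (108/187) = -1 by Zolotarev.

-1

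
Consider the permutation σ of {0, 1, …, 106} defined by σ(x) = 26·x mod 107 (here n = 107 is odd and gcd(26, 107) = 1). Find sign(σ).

-1

Trace 29: π^k(29) = [29, 5, 23, 63, 33, 2, 52] for k=0..6.
2 cycles of lengths [106, 1].
n − c = 107 − 2 = 105; sign = (−1)^105 = -1.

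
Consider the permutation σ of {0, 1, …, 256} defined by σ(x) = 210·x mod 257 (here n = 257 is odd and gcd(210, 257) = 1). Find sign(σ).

Trace 127: π^k(127) = [127, 199, 156, 121, 224, 9, 91] for k=0..6.
2 cycles of lengths [256, 1].
sign(π) = (−1)^{n − #cycles} = (−1)^{257−2} = (−1)^255 = -1.
(210|257)_J = -1 (Zolotarev's lemma cross-check).

-1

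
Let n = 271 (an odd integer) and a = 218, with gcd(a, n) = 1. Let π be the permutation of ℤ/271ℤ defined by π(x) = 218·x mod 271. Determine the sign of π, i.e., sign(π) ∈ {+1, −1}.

Orbit of 230 under x↦218x: [230, 5, 6, 224, 52, 225, 270]… (length divides ord_271(218)).
2 cycles of lengths [270, 1].
With 2 cycles on 271 points, sign = (−1)^{271−2} = -1.

-1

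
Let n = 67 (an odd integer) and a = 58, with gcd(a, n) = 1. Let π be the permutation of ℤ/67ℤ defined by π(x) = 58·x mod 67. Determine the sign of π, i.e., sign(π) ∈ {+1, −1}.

-1

Orbit of 52 under x↦58x: [52, 1, 58, 14, 8, 62, 45]… (length divides ord_67(58)).
4 cycles of lengths [22, 22, 22, 1].
n − c = 67 − 4 = 63; sign = (−1)^63 = -1.
(58|67)_J = -1 (Zolotarev's lemma cross-check).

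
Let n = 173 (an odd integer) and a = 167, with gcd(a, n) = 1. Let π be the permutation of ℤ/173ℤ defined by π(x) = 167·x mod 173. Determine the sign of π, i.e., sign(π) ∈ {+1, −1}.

Trace 23: π^k(23) = [23, 35, 136, 49, 52, 34, 142] for k=0..6.
Cycle lengths of π_167 on ℤ/173ℤ: [86, 86, 1]; 3 cycles in total.
sign(π) = (−1)^{n − #cycles} = (−1)^{173−3} = (−1)^170 = +1.
Check: (167/173) = +1 by Zolotarev.

+1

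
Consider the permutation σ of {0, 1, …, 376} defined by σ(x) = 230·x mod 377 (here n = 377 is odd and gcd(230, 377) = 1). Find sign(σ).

-1

Trace 81: π^k(81) = [81, 157, 295, 367, 339, 308, 341] for k=0..6.
The orbit structure of x ↦ 230x mod 377: 10 orbits of sizes [84, 84, 84, 84, 28, 3, 3, 3, 3, 1].
Σ(ℓ_i−1) = 377−10 = 367; sign = (−1)^367 = -1.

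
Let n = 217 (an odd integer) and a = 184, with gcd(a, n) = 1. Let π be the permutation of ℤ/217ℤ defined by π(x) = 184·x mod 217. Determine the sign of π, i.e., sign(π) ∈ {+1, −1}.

-1

Trace 39: π^k(39) = [39, 15, 156, 60, 190, 23, 109] for k=0..6.
The orbit structure of x ↦ 184x mod 217: 12 orbits of sizes [30, 30, 30, 30, 30, 30, 10, 10, 10, 3, 3, 1].
With 12 cycles on 217 points, sign = (−1)^{217−12} = -1.
Check: (184/217) = -1 by Zolotarev.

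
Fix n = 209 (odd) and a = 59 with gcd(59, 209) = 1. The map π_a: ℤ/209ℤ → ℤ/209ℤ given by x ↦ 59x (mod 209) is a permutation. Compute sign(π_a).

Orbit of 86 under x↦59x: [86, 58, 78, 4, 27, 130, 146]… (length divides ord_209(59)).
Cycle lengths of π_59 on ℤ/209ℤ: [90, 90, 18, 5, 5, 1]; 6 cycles in total.
n − c = 209 − 6 = 203; sign = (−1)^203 = -1.
Via Zolotarev, sign(π_{59}) = (59|209) = -1.

-1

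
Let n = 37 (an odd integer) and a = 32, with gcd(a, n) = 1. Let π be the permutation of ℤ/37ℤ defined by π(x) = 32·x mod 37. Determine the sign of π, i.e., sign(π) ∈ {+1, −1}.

Trace 11: π^k(11) = [11, 19, 16, 31, 30, 35, 10] for k=0..6.
π_32 has 2 disjoint cycles with lengths [36, 1] on {0,…,36}.
n − c = 37 − 2 = 35; sign = (−1)^35 = -1.

-1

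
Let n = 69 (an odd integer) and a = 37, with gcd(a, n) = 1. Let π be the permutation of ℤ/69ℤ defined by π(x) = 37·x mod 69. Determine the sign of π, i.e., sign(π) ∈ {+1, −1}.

-1

Trace 52: π^k(52) = [52, 61, 49, 19, 13, 67, 64] for k=0..6.
Cycle type of π: 22×3 + 1×3; total 6 cycles.
sign(π) = (−1)^{n − #cycles} = (−1)^{69−6} = (−1)^63 = -1.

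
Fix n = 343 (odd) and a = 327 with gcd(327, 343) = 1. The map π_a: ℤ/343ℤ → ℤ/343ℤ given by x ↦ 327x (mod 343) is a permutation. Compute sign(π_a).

-1

Orbit of 274 under x↦327x: [274, 75, 172, 335, 128, 10, 183]… (length divides ord_343(327)).
Cycle lengths of π_327 on ℤ/343ℤ: [294, 42, 6, 1]; 4 cycles in total.
n − c = 343 − 4 = 339; sign = (−1)^339 = -1.
Check: (327/343) = -1 by Zolotarev.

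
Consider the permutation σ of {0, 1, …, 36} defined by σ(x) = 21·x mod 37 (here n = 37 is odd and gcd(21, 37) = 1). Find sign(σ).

+1

Orbit of 4 under x↦21x: [4, 10, 25, 7, 36, 16, 3]… (length divides ord_37(21)).
π_21 has 3 disjoint cycles with lengths [18, 18, 1] on {0,…,36}.
sign(π) = (−1)^{n − #cycles} = (−1)^{37−3} = (−1)^34 = +1.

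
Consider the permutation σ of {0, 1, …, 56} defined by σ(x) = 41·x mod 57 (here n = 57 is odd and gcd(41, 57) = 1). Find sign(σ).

Start at x=43: 43 → 53 → 7 → 2 → 25 → 56 → 16 → … (one orbit).
The orbit structure of x ↦ 41x mod 57: 5 orbits of sizes [18, 18, 18, 2, 1].
Σ(ℓ_i−1) = 57−5 = 52; sign = (−1)^52 = +1.
Zolotarev: (41|57) = +1, matching the cycle-count sign.

+1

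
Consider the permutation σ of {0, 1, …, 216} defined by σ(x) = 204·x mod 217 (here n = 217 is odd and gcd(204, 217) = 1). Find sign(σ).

+1

Start at x=134: 134 → 211 → 78 → 71 → 162 → 64 → 36 → … (one orbit).
21 cycles of lengths [15, 15, 15, 15, 15, 15, 15, 15, 15, 15, 15, 15, 15, 15, 1, 1, 1, 1, 1, 1, 1].
n − c = 217 − 21 = 196; sign = (−1)^196 = +1.
The Jacobi symbol (204|217) = +1 (Zolotarev) agrees.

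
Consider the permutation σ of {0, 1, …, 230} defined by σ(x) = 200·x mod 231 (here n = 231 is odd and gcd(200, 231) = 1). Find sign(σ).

Start at x=1: 1 → 200 → 37 → 8 → 214 → 65 → 64 → … (one orbit).
15 cycles of lengths [30, 30, 30, 30, 30, 30, 10, 10, 10, 6, 6, 3, 3, 2, 1].
sign(π) = (−1)^{n − #cycles} = (−1)^{231−15} = (−1)^216 = +1.

+1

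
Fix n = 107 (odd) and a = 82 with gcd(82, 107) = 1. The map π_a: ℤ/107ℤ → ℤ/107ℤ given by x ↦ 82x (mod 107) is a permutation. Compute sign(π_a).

Start at x=80: 80 → 33 → 31 → 81 → 8 → 14 → 78 → … (one orbit).
Decompose π into cycles: lengths [106, 1] (2 cycles, including the fixed point 0).
With 2 cycles on 107 points, sign = (−1)^{107−2} = -1.
Check: (82/107) = -1 by Zolotarev.

-1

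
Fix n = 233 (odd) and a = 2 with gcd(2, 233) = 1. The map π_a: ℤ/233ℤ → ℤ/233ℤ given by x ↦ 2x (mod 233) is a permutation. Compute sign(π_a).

Trace 2: π^k(2) = [2, 4, 8, 16, 32, 64, 128] for k=0..6.
Cycle lengths of π_2 on ℤ/233ℤ: [29, 29, 29, 29, 29, 29, 29, 29, 1]; 9 cycles in total.
With 9 cycles on 233 points, sign = (−1)^{233−9} = +1.
Check: (2/233) = +1 by Zolotarev.

+1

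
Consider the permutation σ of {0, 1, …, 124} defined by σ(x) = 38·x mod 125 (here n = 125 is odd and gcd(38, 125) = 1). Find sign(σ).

-1

Orbit of 54 under x↦38x: [54, 52, 101, 88, 94, 72, 111]… (length divides ord_125(38)).
4 cycles of lengths [100, 20, 4, 1].
Σ(ℓ_i−1) = 125−4 = 121; sign = (−1)^121 = -1.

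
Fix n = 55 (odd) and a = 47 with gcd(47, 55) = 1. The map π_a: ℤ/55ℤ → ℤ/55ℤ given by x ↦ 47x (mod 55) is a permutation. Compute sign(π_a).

Start at x=37: 37 → 34 → 3 → 31 → 27 → 4 → 23 → … (one orbit).
Cycle lengths of π_47 on ℤ/55ℤ: [20, 20, 5, 5, 4, 1]; 6 cycles in total.
55 − 6 = 49 transpositions; sign(π) = (−1)^49 = -1.

-1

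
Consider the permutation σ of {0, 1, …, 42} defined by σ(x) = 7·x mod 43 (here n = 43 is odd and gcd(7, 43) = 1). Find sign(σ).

Trace 6: π^k(6) = [6, 42, 36, 37, 1, 7] for k=0..5.
Decompose π into cycles: lengths [6, 6, 6, 6, 6, 6, 6, 1] (8 cycles, including the fixed point 0).
n − c = 43 − 8 = 35; sign = (−1)^35 = -1.
Via Zolotarev, sign(π_{7}) = (7|43) = -1.

-1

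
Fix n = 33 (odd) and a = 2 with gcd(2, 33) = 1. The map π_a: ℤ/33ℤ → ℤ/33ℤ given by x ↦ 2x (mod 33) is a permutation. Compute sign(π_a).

+1

Trace 1: π^k(1) = [1, 2, 4, 8, 16, 32, 31] for k=0..6.
Cycle lengths of π_2 on ℤ/33ℤ: [10, 10, 10, 2, 1]; 5 cycles in total.
5 cycles on 33: each ℓ→(−1)^(ℓ−1), product (−1)^28 = +1.
(2|33)_J = +1 (Zolotarev's lemma cross-check).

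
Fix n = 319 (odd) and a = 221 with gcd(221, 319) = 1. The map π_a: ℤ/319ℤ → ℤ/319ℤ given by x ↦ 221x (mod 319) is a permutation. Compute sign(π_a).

-1

Start at x=210: 210 → 155 → 122 → 166 → 1 → 221 → 34 → … (one orbit).
π_221 has 22 disjoint cycles with lengths [28, 28, 28, 28, 28, 28, 28, 28, 28, 28, 28, 1, 1, 1, 1, 1, 1, 1, 1, 1, 1, 1] on {0,…,318}.
sign(π) = (−1)^{n − #cycles} = (−1)^{319−22} = (−1)^297 = -1.
The Jacobi symbol (221|319) = -1 (Zolotarev) agrees.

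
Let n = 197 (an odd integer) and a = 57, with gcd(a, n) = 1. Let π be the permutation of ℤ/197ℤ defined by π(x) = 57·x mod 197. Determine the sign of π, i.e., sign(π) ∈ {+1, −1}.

Trace 79: π^k(79) = [79, 169, 177, 42, 30, 134, 152] for k=0..6.
The orbit structure of x ↦ 57x mod 197: 2 orbits of sizes [196, 1].
Σ(ℓ_i−1) = 197−2 = 195; sign = (−1)^195 = -1.
The Jacobi symbol (57|197) = -1 (Zolotarev) agrees.

-1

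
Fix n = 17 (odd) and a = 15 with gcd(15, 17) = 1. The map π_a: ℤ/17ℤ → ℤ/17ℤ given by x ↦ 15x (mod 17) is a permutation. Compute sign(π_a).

+1

Orbit of 16 under x↦15x: [16, 2, 13, 8, 1, 15, 4]… (length divides ord_17(15)).
Cycle type of π: 8×2 + 1; total 3 cycles.
With 3 cycles on 17 points, sign = (−1)^{17−3} = +1.
Zolotarev: (15|17) = +1, matching the cycle-count sign.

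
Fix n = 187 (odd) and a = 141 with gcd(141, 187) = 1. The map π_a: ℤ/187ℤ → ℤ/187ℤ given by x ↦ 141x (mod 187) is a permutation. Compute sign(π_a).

-1

Orbit of 69 under x↦141x: [69, 5, 144, 108, 81, 14, 104]… (length divides ord_187(141)).
π_141 has 6 disjoint cycles with lengths [80, 80, 16, 5, 5, 1] on {0,…,186}.
With 6 cycles on 187 points, sign = (−1)^{187−6} = -1.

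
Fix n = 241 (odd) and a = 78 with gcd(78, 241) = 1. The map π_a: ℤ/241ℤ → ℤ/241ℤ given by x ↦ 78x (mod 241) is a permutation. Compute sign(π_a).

Start at x=67: 67 → 165 → 97 → 95 → 180 → 62 → 16 → … (one orbit).
2 cycles of lengths [240, 1].
sign(π) = (−1)^{n − #cycles} = (−1)^{241−2} = (−1)^239 = -1.
Via Zolotarev, sign(π_{78}) = (78|241) = -1.

-1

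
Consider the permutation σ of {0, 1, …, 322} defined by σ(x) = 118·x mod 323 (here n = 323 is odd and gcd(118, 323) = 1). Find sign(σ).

+1

Orbit of 290 under x↦118x: [290, 305, 137, 16, 273, 237, 188]… (length divides ord_323(118)).
27 cycles of lengths [18, 18, 18, 18, 18, 18, 18, 18, 18, 18, 18, 18, 18, 18, 18, 18, 9, 9, 2, 2, 2, 2, 2, 2, 2, 2, 1].
Σ(ℓ_i−1) = 323−27 = 296; sign = (−1)^296 = +1.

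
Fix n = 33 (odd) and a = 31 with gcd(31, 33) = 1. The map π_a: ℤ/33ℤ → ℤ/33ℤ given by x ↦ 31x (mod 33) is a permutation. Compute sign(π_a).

Trace 25: π^k(25) = [25, 16, 1, 31, 4] for k=0..4.
π_31 has 9 disjoint cycles with lengths [5, 5, 5, 5, 5, 5, 1, 1, 1] on {0,…,32}.
9 cycles on 33: each ℓ→(−1)^(ℓ−1), product (−1)^24 = +1.

+1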